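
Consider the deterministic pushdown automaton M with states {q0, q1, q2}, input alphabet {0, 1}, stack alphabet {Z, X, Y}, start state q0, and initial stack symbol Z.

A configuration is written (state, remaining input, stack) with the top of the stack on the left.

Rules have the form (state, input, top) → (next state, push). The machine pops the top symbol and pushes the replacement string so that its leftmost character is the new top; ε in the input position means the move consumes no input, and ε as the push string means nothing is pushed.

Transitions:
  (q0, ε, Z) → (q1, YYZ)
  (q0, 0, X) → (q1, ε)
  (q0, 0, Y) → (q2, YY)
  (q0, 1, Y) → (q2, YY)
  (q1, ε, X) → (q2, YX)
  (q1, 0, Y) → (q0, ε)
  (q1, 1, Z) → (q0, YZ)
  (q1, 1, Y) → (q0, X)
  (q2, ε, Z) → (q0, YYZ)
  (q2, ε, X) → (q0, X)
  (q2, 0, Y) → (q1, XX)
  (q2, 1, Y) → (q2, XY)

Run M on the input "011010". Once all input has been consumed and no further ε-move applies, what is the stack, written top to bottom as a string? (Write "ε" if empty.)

(q0, 011010, Z)
  ε-move, top Z: go to q1, push YYZ → (q1, 011010, YYZ)
  read 0, top Y: go to q0, push ε → (q0, 11010, YZ)
  read 1, top Y: go to q2, push YY → (q2, 1010, YYZ)
  read 1, top Y: go to q2, push XY → (q2, 010, XYYZ)
  ε-move, top X: go to q0, push X → (q0, 010, XYYZ)
  read 0, top X: go to q1, push ε → (q1, 10, YYZ)
  read 1, top Y: go to q0, push X → (q0, 0, XYZ)
  read 0, top X: go to q1, push ε → (q1, ε, YZ)
All input consumed in state q1 with stack YZ.

YZ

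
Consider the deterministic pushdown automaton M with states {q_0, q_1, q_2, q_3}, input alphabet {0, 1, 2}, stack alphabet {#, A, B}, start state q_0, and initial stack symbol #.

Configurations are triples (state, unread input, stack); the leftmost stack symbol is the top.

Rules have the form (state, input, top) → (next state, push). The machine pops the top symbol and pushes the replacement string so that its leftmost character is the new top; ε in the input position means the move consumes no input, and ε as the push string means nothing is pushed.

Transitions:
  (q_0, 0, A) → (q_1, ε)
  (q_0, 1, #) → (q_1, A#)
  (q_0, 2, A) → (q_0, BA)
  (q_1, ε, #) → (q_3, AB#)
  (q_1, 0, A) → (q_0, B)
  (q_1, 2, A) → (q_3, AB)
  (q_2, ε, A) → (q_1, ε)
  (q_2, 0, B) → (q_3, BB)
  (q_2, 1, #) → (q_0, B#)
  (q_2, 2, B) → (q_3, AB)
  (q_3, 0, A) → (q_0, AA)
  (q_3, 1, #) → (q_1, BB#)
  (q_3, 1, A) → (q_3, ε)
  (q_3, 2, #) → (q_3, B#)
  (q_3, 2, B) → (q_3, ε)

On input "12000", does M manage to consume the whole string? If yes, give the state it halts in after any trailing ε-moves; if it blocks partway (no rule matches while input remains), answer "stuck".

q_0

(q_0, 12000, #)
  read 1, top #: go to q_1, push A# → (q_1, 2000, A#)
  read 2, top A: go to q_3, push AB → (q_3, 000, AB#)
  read 0, top A: go to q_0, push AA → (q_0, 00, AAB#)
  read 0, top A: go to q_1, push ε → (q_1, 0, AB#)
  read 0, top A: go to q_0, push B → (q_0, ε, BB#)
All input consumed; M is in state q_0.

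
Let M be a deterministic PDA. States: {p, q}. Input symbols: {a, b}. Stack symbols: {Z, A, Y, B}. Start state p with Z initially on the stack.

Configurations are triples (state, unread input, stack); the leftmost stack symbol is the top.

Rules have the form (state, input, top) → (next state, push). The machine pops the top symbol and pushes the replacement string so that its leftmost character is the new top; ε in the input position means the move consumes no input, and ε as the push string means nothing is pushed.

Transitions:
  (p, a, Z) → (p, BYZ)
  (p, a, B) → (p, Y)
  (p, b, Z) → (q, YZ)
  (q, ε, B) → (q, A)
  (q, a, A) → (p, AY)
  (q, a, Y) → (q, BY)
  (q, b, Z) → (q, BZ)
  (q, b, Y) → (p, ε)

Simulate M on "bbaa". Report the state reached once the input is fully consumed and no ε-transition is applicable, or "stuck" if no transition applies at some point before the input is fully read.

(p, bbaa, Z)
  read b, top Z: go to q, push YZ → (q, baa, YZ)
  read b, top Y: go to p, push ε → (p, aa, Z)
  read a, top Z: go to p, push BYZ → (p, a, BYZ)
  read a, top B: go to p, push Y → (p, ε, YYZ)
All input consumed; M is in state p.

p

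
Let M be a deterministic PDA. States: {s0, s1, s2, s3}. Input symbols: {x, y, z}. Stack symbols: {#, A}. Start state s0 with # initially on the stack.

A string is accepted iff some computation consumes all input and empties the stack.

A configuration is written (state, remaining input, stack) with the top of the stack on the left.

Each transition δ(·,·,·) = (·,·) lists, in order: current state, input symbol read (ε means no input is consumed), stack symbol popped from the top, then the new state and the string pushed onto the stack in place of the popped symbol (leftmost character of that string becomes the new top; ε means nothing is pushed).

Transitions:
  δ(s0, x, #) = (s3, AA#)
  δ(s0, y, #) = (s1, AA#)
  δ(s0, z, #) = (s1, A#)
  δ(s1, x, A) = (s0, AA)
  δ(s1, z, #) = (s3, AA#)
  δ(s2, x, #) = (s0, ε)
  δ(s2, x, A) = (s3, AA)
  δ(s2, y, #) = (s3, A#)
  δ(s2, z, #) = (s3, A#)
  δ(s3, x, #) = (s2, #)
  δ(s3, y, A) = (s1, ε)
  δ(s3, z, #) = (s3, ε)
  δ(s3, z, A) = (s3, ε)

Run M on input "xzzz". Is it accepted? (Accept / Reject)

Accept

(s0, xzzz, #)
  read x, top #: go to s3, push AA# → (s3, zzz, AA#)
  read z, top A: go to s3, push ε → (s3, zz, A#)
  read z, top A: go to s3, push ε → (s3, z, #)
  read z, top #: go to s3, push ε → (s3, ε, ε)
All input consumed and the stack is empty.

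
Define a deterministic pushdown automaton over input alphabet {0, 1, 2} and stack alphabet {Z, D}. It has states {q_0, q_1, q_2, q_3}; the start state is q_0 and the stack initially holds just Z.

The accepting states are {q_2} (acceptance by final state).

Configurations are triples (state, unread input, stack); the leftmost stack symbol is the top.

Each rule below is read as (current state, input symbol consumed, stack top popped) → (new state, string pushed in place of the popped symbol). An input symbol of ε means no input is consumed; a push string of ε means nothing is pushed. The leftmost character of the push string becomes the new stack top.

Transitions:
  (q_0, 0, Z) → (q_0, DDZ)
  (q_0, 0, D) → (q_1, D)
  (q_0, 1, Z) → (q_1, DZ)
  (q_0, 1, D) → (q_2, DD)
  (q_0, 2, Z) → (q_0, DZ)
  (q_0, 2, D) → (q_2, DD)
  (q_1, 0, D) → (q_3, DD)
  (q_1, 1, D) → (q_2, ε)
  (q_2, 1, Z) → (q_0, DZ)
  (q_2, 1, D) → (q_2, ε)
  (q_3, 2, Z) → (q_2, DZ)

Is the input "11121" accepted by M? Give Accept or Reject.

Accept

(q_0, 11121, Z)
  read 1, top Z: go to q_1, push DZ → (q_1, 1121, DZ)
  read 1, top D: go to q_2, push ε → (q_2, 121, Z)
  read 1, top Z: go to q_0, push DZ → (q_0, 21, DZ)
  read 2, top D: go to q_2, push DD → (q_2, 1, DDZ)
  read 1, top D: go to q_2, push ε → (q_2, ε, DZ)
All input consumed; state q_2 ∈ F.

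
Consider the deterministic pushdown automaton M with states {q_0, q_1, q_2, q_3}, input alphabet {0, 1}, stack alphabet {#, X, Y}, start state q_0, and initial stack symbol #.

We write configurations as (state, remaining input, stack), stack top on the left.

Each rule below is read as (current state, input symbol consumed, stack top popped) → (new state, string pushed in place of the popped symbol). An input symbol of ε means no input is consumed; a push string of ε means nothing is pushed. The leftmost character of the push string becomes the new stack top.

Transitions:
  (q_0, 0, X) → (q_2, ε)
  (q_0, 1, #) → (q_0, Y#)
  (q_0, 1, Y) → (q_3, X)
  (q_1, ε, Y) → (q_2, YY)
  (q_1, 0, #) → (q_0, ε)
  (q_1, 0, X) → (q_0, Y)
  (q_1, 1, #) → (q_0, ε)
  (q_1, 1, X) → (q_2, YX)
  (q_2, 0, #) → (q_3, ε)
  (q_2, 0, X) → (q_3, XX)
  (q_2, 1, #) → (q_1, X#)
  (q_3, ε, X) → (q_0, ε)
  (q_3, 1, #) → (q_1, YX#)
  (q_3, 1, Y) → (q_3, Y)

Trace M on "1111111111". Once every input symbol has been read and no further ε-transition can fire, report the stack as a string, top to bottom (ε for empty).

#

(q_0, 1111111111, #) ⊢ (q_0, 111111111, Y#) ⊢ (q_3, 11111111, X#) ⊢ (q_0, 11111111, #) ⊢ (q_0, 1111111, Y#) ⊢ (q_3, 111111, X#) ⊢ (q_0, 111111, #) ⊢ (q_0, 11111, Y#) ⊢ (q_3, 1111, X#) ⊢ (q_0, 1111, #) ⊢ (q_0, 111, Y#) ⊢ (q_3, 11, X#) ⊢ (q_0, 11, #) ⊢ (q_0, 1, Y#) ⊢ (q_3, ε, X#) ⊢ (q_0, ε, #)
All input consumed in state q_0 with stack #.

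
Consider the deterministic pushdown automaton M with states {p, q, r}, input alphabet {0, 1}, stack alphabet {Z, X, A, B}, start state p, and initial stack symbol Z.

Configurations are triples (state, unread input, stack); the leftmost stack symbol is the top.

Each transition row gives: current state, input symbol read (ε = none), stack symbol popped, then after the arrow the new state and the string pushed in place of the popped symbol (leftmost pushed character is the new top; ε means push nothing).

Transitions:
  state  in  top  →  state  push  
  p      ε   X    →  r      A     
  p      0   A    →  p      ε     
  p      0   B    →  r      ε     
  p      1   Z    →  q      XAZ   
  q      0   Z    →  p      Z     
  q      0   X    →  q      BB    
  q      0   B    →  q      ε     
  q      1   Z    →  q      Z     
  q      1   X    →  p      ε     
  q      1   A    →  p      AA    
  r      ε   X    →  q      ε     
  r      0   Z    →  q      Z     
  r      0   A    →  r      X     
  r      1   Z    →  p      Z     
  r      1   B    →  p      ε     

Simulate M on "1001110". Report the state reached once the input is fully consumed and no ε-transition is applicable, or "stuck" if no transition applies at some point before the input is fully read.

(p, 1001110, Z)
  read 1, top Z: go to q, push XAZ → (q, 001110, XAZ)
  read 0, top X: go to q, push BB → (q, 01110, BBAZ)
  read 0, top B: go to q, push ε → (q, 1110, BAZ)
No transition for (q, 1, top B); M blocks with input 1110 remaining.

stuck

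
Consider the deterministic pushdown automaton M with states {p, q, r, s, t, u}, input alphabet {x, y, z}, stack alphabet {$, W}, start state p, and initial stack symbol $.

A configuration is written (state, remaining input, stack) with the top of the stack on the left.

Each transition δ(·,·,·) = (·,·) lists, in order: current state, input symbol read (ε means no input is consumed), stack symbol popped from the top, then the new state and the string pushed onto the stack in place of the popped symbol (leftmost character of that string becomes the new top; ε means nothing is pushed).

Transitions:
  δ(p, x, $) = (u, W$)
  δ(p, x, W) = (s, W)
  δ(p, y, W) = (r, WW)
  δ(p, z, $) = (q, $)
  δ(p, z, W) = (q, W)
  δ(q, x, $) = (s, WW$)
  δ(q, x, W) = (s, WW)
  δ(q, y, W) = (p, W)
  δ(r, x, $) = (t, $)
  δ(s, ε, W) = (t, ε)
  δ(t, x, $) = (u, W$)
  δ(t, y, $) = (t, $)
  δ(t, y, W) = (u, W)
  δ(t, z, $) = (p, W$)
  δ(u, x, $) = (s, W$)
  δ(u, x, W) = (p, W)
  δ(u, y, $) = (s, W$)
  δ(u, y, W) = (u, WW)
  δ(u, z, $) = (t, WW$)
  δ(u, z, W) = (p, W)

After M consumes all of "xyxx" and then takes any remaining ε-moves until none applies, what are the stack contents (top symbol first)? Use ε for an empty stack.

W$

(p, xyxx, $)
  read x, top $: go to u, push W$ → (u, yxx, W$)
  read y, top W: go to u, push WW → (u, xx, WW$)
  read x, top W: go to p, push W → (p, x, WW$)
  read x, top W: go to s, push W → (s, ε, WW$)
  ε-move, top W: go to t, push ε → (t, ε, W$)
All input consumed in state t with stack W$.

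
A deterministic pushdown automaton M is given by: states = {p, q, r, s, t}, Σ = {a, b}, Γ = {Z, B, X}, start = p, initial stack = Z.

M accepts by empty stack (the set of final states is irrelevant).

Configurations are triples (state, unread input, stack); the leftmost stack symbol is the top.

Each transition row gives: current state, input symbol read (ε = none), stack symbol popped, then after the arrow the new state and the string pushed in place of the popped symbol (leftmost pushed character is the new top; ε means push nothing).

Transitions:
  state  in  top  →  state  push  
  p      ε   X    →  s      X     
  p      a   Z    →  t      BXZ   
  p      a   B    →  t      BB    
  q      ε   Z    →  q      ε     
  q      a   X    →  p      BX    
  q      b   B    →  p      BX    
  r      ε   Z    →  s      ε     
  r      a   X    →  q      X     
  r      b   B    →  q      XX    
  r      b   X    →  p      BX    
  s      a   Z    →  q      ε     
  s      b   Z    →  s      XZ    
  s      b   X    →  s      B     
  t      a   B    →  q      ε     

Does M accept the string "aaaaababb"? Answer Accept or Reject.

Reject

(p, aaaaababb, Z)
  read a, top Z: go to t, push BXZ → (t, aaaababb, BXZ)
  read a, top B: go to q, push ε → (q, aaababb, XZ)
  read a, top X: go to p, push BX → (p, aababb, BXZ)
  read a, top B: go to t, push BB → (t, ababb, BBXZ)
  read a, top B: go to q, push ε → (q, babb, BXZ)
  read b, top B: go to p, push BX → (p, abb, BXXZ)
  read a, top B: go to t, push BB → (t, bb, BBXXZ)
No transition applies at (t, bb, BBXXZ); input not fully consumed.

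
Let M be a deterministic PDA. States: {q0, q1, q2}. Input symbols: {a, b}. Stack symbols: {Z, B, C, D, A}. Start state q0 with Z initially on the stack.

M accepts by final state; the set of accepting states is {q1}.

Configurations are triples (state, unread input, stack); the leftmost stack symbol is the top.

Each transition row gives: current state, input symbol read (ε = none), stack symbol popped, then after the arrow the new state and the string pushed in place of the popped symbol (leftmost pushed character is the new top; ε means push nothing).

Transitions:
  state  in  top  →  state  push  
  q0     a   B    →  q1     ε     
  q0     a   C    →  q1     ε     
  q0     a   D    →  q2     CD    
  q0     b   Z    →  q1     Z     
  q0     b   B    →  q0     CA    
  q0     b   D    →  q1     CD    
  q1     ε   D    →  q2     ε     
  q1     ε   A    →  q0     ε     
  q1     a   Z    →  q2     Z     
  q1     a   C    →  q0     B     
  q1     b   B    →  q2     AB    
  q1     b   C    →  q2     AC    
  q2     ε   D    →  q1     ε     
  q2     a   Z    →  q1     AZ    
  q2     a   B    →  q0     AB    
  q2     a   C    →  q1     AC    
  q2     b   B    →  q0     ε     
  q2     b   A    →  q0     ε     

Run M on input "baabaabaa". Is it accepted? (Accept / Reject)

(q0, baabaabaa, Z)
  read b, top Z: go to q1, push Z → (q1, aabaabaa, Z)
  read a, top Z: go to q2, push Z → (q2, abaabaa, Z)
  read a, top Z: go to q1, push AZ → (q1, baabaa, AZ)
  ε-move, top A: go to q0, push ε → (q0, baabaa, Z)
  read b, top Z: go to q1, push Z → (q1, aabaa, Z)
  read a, top Z: go to q2, push Z → (q2, abaa, Z)
  read a, top Z: go to q1, push AZ → (q1, baa, AZ)
  ε-move, top A: go to q0, push ε → (q0, baa, Z)
  read b, top Z: go to q1, push Z → (q1, aa, Z)
  read a, top Z: go to q2, push Z → (q2, a, Z)
  read a, top Z: go to q1, push AZ → (q1, ε, AZ)
All input consumed; state q1 ∈ F.

Accept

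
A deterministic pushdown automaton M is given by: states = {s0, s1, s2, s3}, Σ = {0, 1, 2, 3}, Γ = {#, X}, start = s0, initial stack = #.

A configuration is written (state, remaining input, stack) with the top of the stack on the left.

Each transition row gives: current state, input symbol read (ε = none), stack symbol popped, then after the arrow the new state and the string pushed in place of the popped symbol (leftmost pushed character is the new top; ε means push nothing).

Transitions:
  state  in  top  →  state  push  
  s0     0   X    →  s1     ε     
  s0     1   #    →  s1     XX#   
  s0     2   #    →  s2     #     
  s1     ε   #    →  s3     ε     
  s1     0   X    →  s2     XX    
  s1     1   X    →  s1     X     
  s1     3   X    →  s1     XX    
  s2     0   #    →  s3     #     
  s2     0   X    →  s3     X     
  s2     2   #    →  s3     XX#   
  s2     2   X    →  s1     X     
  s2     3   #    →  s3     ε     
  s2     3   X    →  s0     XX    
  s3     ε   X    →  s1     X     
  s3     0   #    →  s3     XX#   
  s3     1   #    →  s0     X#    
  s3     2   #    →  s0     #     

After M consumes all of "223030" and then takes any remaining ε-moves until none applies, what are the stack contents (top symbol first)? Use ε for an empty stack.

(s0, 223030, #)
  read 2, top #: go to s2, push # → (s2, 23030, #)
  read 2, top #: go to s3, push XX# → (s3, 3030, XX#)
  ε-move, top X: go to s1, push X → (s1, 3030, XX#)
  read 3, top X: go to s1, push XX → (s1, 030, XXX#)
  read 0, top X: go to s2, push XX → (s2, 30, XXXX#)
  read 3, top X: go to s0, push XX → (s0, 0, XXXXX#)
  read 0, top X: go to s1, push ε → (s1, ε, XXXX#)
All input consumed in state s1 with stack XXXX#.

XXXX#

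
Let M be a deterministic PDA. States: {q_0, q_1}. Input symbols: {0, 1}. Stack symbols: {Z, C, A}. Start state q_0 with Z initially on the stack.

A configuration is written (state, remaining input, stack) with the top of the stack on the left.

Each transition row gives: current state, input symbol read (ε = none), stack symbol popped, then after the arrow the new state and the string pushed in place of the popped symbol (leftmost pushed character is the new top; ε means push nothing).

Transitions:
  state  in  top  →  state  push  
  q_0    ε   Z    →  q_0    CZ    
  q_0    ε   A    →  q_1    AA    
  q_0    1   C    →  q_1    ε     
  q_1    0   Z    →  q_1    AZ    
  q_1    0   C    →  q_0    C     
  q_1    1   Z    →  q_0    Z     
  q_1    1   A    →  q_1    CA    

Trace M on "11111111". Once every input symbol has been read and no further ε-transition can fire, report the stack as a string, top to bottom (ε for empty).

(q_0, 11111111, Z) ⊢ (q_0, 11111111, CZ) ⊢ (q_1, 1111111, Z) ⊢ (q_0, 111111, Z) ⊢ (q_0, 111111, CZ) ⊢ (q_1, 11111, Z) ⊢ (q_0, 1111, Z) ⊢ (q_0, 1111, CZ) ⊢ (q_1, 111, Z) ⊢ (q_0, 11, Z) ⊢ (q_0, 11, CZ) ⊢ (q_1, 1, Z) ⊢ (q_0, ε, Z) ⊢ (q_0, ε, CZ)
All input consumed in state q_0 with stack CZ.

CZ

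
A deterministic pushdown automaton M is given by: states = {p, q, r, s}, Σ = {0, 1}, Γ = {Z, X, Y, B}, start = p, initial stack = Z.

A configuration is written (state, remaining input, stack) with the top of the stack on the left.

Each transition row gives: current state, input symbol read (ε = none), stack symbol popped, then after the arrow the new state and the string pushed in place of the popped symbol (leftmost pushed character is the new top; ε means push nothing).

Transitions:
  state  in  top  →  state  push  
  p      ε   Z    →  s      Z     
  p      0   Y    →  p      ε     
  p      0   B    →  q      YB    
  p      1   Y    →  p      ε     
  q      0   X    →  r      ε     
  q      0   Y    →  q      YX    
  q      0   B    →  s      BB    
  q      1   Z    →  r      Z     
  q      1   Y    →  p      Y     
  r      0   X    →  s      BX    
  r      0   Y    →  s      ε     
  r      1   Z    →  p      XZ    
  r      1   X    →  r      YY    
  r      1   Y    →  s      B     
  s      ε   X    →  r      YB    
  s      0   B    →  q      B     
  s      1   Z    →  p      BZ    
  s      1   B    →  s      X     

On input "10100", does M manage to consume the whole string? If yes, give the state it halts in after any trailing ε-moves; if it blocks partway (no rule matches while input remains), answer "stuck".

q

(p, 10100, Z)
  ε-move, top Z: go to s, push Z → (s, 10100, Z)
  read 1, top Z: go to p, push BZ → (p, 0100, BZ)
  read 0, top B: go to q, push YB → (q, 100, YBZ)
  read 1, top Y: go to p, push Y → (p, 00, YBZ)
  read 0, top Y: go to p, push ε → (p, 0, BZ)
  read 0, top B: go to q, push YB → (q, ε, YBZ)
All input consumed; M is in state q.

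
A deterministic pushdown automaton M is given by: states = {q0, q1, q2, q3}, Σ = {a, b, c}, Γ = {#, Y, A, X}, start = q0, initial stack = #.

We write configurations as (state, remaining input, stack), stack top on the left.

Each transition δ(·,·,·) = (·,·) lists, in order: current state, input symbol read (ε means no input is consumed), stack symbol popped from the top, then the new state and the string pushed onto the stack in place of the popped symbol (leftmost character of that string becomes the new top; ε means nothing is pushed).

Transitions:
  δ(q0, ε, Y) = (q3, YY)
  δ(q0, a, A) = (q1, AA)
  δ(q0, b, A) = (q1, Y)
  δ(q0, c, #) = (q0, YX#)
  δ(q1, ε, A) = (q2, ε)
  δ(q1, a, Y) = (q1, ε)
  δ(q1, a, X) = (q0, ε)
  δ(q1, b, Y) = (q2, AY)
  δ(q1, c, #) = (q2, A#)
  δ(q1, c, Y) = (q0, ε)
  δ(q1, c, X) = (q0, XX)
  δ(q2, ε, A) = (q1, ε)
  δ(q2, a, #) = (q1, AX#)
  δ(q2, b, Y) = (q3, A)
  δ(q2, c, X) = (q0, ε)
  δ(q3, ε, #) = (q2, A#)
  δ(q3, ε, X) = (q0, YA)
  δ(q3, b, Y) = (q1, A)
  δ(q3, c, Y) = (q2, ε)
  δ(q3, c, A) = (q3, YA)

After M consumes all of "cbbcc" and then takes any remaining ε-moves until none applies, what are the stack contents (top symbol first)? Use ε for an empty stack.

(q0, cbbcc, #)
  read c, top #: go to q0, push YX# → (q0, bbcc, YX#)
  ε-move, top Y: go to q3, push YY → (q3, bbcc, YYX#)
  read b, top Y: go to q1, push A → (q1, bcc, AYX#)
  ε-move, top A: go to q2, push ε → (q2, bcc, YX#)
  read b, top Y: go to q3, push A → (q3, cc, AX#)
  read c, top A: go to q3, push YA → (q3, c, YAX#)
  read c, top Y: go to q2, push ε → (q2, ε, AX#)
  ε-move, top A: go to q1, push ε → (q1, ε, X#)
All input consumed in state q1 with stack X#.

X#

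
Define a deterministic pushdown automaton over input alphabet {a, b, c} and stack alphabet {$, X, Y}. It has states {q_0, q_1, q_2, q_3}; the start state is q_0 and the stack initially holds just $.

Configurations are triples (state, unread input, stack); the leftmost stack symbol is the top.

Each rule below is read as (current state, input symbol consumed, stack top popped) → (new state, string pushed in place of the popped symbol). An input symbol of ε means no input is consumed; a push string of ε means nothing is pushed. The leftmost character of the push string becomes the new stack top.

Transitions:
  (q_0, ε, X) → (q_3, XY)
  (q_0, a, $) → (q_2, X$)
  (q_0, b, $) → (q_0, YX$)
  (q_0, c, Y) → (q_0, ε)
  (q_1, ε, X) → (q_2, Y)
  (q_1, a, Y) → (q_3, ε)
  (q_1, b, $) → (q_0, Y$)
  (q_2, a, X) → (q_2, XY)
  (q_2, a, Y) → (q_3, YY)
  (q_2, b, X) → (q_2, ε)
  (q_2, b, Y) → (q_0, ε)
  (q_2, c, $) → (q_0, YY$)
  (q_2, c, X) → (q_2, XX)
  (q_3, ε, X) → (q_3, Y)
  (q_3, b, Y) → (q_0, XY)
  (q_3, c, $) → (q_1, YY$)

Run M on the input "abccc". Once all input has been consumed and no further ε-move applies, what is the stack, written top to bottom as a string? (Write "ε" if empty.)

(q_0, abccc, $)
  read a, top $: go to q_2, push X$ → (q_2, bccc, X$)
  read b, top X: go to q_2, push ε → (q_2, ccc, $)
  read c, top $: go to q_0, push YY$ → (q_0, cc, YY$)
  read c, top Y: go to q_0, push ε → (q_0, c, Y$)
  read c, top Y: go to q_0, push ε → (q_0, ε, $)
All input consumed in state q_0 with stack $.

$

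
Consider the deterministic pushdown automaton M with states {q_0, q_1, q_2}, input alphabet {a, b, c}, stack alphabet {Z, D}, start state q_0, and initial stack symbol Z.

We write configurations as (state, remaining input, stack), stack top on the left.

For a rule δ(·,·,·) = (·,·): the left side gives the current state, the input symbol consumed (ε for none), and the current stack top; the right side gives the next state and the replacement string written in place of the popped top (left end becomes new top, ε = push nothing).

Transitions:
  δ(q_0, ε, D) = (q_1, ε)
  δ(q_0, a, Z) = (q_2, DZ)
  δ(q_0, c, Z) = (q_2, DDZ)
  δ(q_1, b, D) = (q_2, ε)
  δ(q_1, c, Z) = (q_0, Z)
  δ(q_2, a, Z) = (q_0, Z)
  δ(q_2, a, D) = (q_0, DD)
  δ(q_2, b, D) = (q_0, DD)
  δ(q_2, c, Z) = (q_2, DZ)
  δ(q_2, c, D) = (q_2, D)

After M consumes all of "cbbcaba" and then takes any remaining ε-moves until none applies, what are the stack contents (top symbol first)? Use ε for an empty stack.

(q_0, cbbcaba, Z)
  read c, top Z: go to q_2, push DDZ → (q_2, bbcaba, DDZ)
  read b, top D: go to q_0, push DD → (q_0, bcaba, DDDZ)
  ε-move, top D: go to q_1, push ε → (q_1, bcaba, DDZ)
  read b, top D: go to q_2, push ε → (q_2, caba, DZ)
  read c, top D: go to q_2, push D → (q_2, aba, DZ)
  read a, top D: go to q_0, push DD → (q_0, ba, DDZ)
  ε-move, top D: go to q_1, push ε → (q_1, ba, DZ)
  read b, top D: go to q_2, push ε → (q_2, a, Z)
  read a, top Z: go to q_0, push Z → (q_0, ε, Z)
All input consumed in state q_0 with stack Z.

Z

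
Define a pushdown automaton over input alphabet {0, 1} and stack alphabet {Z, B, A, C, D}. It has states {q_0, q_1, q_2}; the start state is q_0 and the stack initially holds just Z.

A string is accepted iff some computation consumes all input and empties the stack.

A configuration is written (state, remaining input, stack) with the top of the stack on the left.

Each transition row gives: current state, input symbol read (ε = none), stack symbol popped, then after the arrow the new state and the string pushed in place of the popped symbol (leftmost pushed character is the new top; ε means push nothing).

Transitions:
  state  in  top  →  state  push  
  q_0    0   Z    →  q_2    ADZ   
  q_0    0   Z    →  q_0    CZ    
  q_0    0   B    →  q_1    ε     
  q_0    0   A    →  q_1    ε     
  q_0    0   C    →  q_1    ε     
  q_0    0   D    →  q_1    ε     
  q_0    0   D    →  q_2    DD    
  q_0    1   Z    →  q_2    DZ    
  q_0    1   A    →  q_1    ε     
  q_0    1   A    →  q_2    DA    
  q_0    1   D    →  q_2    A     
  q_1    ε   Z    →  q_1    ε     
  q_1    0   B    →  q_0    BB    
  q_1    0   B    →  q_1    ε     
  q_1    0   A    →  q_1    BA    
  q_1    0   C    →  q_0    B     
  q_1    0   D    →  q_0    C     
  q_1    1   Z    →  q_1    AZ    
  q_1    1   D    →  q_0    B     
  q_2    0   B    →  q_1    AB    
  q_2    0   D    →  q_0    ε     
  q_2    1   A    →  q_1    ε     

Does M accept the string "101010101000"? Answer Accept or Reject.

Accept

One accepting computation: (q_0, 101010101000, Z) ⊢ (q_2, 01010101000, DZ) ⊢ (q_0, 1010101000, Z) ⊢ (q_2, 010101000, DZ) ⊢ (q_0, 10101000, Z) ⊢ (q_2, 0101000, DZ) ⊢ (q_0, 101000, Z) ⊢ (q_2, 01000, DZ) ⊢ (q_0, 1000, Z) ⊢ (q_2, 000, DZ) ⊢ (q_0, 00, Z) ⊢ (q_0, 0, CZ) ⊢ (q_1, ε, Z) ⊢ (q_1, ε, ε)
All input consumed and the stack is empty.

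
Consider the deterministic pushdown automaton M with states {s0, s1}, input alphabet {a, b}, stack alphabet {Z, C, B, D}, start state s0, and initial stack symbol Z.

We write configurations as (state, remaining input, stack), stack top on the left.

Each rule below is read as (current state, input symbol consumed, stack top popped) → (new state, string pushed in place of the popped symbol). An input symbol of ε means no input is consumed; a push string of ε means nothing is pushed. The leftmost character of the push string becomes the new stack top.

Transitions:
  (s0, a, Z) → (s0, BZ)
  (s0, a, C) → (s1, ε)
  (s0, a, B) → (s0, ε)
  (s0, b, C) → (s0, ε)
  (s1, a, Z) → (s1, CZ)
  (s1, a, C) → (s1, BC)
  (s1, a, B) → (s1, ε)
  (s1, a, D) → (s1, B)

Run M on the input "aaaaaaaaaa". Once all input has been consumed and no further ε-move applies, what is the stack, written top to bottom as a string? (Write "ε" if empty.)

Z

(s0, aaaaaaaaaa, Z)
  read a, top Z: go to s0, push BZ → (s0, aaaaaaaaa, BZ)
  read a, top B: go to s0, push ε → (s0, aaaaaaaa, Z)
  read a, top Z: go to s0, push BZ → (s0, aaaaaaa, BZ)
  read a, top B: go to s0, push ε → (s0, aaaaaa, Z)
  read a, top Z: go to s0, push BZ → (s0, aaaaa, BZ)
  read a, top B: go to s0, push ε → (s0, aaaa, Z)
  read a, top Z: go to s0, push BZ → (s0, aaa, BZ)
  read a, top B: go to s0, push ε → (s0, aa, Z)
  read a, top Z: go to s0, push BZ → (s0, a, BZ)
  read a, top B: go to s0, push ε → (s0, ε, Z)
All input consumed in state s0 with stack Z.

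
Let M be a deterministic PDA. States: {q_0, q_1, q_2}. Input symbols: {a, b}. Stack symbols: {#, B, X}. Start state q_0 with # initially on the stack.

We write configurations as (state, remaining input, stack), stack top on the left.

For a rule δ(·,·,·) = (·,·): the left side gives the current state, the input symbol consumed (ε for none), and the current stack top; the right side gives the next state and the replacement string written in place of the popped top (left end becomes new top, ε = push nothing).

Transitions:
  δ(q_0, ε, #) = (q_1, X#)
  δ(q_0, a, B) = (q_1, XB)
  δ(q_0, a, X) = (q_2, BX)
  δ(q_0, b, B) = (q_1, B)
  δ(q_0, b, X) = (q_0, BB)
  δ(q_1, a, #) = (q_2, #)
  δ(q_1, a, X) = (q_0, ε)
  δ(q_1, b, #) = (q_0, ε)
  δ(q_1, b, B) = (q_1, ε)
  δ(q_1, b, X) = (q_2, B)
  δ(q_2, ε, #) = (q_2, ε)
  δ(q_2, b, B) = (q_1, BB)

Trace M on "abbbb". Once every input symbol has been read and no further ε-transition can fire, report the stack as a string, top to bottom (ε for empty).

#

(q_0, abbbb, #) ⊢ (q_1, abbbb, X#) ⊢ (q_0, bbbb, #) ⊢ (q_1, bbbb, X#) ⊢ (q_2, bbb, B#) ⊢ (q_1, bb, BB#) ⊢ (q_1, b, B#) ⊢ (q_1, ε, #)
All input consumed in state q_1 with stack #.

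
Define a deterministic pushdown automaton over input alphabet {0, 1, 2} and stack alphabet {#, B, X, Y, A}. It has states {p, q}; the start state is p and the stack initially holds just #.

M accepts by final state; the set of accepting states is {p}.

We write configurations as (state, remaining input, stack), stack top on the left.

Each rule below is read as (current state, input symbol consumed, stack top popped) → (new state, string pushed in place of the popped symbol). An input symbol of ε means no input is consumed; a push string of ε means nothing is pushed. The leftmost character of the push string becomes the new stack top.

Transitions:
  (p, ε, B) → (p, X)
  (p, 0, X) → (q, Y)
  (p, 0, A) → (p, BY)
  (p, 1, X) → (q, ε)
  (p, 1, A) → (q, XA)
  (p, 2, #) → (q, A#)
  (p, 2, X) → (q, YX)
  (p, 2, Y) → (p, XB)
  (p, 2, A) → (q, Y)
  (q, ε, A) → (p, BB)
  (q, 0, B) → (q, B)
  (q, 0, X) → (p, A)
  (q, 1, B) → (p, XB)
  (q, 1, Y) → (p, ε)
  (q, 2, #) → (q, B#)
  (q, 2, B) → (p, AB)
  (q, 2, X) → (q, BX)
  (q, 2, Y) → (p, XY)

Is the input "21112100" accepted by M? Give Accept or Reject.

Accept

(p, 21112100, #)
  read 2, top #: go to q, push A# → (q, 1112100, A#)
  ε-move, top A: go to p, push BB → (p, 1112100, BB#)
  ε-move, top B: go to p, push X → (p, 1112100, XB#)
  read 1, top X: go to q, push ε → (q, 112100, B#)
  read 1, top B: go to p, push XB → (p, 12100, XB#)
  read 1, top X: go to q, push ε → (q, 2100, B#)
  read 2, top B: go to p, push AB → (p, 100, AB#)
  read 1, top A: go to q, push XA → (q, 00, XAB#)
  read 0, top X: go to p, push A → (p, 0, AAB#)
  read 0, top A: go to p, push BY → (p, ε, BYAB#)
All input consumed; state p ∈ F.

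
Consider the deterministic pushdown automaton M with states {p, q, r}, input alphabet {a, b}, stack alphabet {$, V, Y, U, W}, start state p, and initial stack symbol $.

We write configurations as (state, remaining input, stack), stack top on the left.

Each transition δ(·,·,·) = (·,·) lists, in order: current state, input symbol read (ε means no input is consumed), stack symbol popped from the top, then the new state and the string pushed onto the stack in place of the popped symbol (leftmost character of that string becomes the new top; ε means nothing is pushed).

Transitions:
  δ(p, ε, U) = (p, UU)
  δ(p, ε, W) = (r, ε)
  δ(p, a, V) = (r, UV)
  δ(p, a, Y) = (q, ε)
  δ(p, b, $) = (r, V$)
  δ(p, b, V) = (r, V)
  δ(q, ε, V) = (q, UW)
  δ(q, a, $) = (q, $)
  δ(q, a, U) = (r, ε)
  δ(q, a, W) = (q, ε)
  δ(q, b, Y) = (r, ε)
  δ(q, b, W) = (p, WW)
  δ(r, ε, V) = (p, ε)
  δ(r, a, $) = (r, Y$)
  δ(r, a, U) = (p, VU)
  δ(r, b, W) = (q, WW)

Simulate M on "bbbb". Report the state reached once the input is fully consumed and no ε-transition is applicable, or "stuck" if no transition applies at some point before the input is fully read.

p

(p, bbbb, $)
  read b, top $: go to r, push V$ → (r, bbb, V$)
  ε-move, top V: go to p, push ε → (p, bbb, $)
  read b, top $: go to r, push V$ → (r, bb, V$)
  ε-move, top V: go to p, push ε → (p, bb, $)
  read b, top $: go to r, push V$ → (r, b, V$)
  ε-move, top V: go to p, push ε → (p, b, $)
  read b, top $: go to r, push V$ → (r, ε, V$)
  ε-move, top V: go to p, push ε → (p, ε, $)
All input consumed; M is in state p.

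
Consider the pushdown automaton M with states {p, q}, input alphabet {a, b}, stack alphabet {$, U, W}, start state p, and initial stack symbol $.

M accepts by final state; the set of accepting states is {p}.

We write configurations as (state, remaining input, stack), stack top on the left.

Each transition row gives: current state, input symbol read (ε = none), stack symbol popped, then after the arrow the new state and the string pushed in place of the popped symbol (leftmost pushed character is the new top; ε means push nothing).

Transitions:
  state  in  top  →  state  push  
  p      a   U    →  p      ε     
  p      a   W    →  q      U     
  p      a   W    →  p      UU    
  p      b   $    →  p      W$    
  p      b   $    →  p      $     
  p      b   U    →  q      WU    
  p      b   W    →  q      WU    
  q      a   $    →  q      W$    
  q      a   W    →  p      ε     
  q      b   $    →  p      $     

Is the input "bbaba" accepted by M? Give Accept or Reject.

One accepting computation: (p, bbaba, $) ⊢ (p, baba, W$) ⊢ (q, aba, WU$) ⊢ (p, ba, U$) ⊢ (q, a, WU$) ⊢ (p, ε, U$)
All input consumed and state p ∈ F.

Accept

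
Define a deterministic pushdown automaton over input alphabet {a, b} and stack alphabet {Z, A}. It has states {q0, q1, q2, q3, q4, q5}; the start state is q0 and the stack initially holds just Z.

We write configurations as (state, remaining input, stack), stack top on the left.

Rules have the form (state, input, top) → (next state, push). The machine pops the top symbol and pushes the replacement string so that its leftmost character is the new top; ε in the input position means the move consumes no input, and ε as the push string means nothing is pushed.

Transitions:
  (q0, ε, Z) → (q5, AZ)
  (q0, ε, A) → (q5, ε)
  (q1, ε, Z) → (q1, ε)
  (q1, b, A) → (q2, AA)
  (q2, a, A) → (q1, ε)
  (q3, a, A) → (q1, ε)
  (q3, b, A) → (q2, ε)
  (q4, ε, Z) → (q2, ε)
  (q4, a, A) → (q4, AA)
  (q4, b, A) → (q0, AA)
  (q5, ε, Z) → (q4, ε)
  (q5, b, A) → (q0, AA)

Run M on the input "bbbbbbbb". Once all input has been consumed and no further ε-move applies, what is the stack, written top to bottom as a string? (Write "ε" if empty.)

AZ

(q0, bbbbbbbb, Z) ⊢ (q5, bbbbbbbb, AZ) ⊢ (q0, bbbbbbb, AAZ) ⊢ (q5, bbbbbbb, AZ) ⊢ (q0, bbbbbb, AAZ) ⊢ (q5, bbbbbb, AZ) ⊢ (q0, bbbbb, AAZ) ⊢ (q5, bbbbb, AZ) ⊢ (q0, bbbb, AAZ) ⊢ (q5, bbbb, AZ) ⊢ (q0, bbb, AAZ) ⊢ (q5, bbb, AZ) ⊢ (q0, bb, AAZ) ⊢ (q5, bb, AZ) ⊢ (q0, b, AAZ) ⊢ (q5, b, AZ) ⊢ (q0, ε, AAZ) ⊢ (q5, ε, AZ)
All input consumed in state q5 with stack AZ.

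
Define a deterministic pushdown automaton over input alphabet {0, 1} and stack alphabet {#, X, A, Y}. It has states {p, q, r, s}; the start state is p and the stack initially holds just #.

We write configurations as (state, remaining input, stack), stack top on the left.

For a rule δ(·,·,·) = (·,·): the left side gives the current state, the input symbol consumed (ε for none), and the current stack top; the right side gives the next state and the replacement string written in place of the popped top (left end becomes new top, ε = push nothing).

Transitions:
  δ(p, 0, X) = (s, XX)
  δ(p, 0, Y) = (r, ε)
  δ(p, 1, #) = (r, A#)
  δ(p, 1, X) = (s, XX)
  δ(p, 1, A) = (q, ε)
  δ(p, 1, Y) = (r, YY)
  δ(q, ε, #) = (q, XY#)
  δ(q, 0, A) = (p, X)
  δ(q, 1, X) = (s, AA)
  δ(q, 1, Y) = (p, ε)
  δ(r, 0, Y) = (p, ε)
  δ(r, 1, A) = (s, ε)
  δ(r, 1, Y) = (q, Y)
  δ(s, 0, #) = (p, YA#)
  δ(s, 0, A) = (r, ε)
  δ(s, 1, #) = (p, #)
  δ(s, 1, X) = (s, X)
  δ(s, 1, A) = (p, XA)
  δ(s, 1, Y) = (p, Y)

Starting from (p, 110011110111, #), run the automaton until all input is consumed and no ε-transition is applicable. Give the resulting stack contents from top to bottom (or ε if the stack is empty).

YA#

(p, 110011110111, #)
  read 1, top #: go to r, push A# → (r, 10011110111, A#)
  read 1, top A: go to s, push ε → (s, 0011110111, #)
  read 0, top #: go to p, push YA# → (p, 011110111, YA#)
  read 0, top Y: go to r, push ε → (r, 11110111, A#)
  read 1, top A: go to s, push ε → (s, 1110111, #)
  read 1, top #: go to p, push # → (p, 110111, #)
  read 1, top #: go to r, push A# → (r, 10111, A#)
  read 1, top A: go to s, push ε → (s, 0111, #)
  read 0, top #: go to p, push YA# → (p, 111, YA#)
  read 1, top Y: go to r, push YY → (r, 11, YYA#)
  read 1, top Y: go to q, push Y → (q, 1, YYA#)
  read 1, top Y: go to p, push ε → (p, ε, YA#)
All input consumed in state p with stack YA#.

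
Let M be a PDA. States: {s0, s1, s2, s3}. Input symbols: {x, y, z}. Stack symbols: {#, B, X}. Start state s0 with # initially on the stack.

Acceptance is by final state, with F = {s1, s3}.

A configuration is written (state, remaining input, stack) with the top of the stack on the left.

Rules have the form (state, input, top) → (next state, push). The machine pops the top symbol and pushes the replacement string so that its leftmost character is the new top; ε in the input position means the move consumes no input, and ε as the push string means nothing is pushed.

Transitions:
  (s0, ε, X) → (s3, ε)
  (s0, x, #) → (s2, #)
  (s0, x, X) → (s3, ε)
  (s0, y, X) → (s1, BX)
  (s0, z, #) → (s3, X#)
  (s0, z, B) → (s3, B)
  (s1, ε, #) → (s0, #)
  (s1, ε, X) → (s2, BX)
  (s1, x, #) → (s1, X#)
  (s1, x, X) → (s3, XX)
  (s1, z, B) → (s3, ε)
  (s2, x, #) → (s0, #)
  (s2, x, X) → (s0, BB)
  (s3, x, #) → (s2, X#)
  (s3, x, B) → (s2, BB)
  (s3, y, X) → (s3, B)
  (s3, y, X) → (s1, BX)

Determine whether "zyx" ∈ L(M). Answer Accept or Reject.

No computation consumes all input and reaches a final state.

Reject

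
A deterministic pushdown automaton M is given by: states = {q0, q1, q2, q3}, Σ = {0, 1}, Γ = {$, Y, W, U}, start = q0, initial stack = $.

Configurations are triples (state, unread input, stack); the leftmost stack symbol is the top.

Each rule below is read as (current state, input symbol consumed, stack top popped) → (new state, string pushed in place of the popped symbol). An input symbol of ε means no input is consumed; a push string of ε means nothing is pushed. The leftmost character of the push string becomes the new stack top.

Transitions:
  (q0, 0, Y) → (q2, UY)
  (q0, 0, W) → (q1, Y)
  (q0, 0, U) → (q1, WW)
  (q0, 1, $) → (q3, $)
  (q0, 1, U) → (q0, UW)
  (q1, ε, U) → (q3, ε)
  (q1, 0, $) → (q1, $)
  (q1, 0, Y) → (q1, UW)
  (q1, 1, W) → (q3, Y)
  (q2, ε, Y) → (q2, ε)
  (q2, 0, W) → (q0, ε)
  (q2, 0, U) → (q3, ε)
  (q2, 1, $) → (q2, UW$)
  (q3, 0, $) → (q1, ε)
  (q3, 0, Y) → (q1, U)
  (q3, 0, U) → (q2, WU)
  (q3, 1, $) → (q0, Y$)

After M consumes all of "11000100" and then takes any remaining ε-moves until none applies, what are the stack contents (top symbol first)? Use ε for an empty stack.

(q0, 11000100, $)
  read 1, top $: go to q3, push $ → (q3, 1000100, $)
  read 1, top $: go to q0, push Y$ → (q0, 000100, Y$)
  read 0, top Y: go to q2, push UY → (q2, 00100, UY$)
  read 0, top U: go to q3, push ε → (q3, 0100, Y$)
  read 0, top Y: go to q1, push U → (q1, 100, U$)
  ε-move, top U: go to q3, push ε → (q3, 100, $)
  read 1, top $: go to q0, push Y$ → (q0, 00, Y$)
  read 0, top Y: go to q2, push UY → (q2, 0, UY$)
  read 0, top U: go to q3, push ε → (q3, ε, Y$)
All input consumed in state q3 with stack Y$.

Y$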